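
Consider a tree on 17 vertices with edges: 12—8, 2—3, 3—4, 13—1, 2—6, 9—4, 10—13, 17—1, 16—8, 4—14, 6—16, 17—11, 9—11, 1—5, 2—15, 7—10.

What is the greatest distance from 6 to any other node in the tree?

10

The node farthest from 6 is 7, via 6–2–3–4–9–11–17–1–13–10–7 — 10 edges.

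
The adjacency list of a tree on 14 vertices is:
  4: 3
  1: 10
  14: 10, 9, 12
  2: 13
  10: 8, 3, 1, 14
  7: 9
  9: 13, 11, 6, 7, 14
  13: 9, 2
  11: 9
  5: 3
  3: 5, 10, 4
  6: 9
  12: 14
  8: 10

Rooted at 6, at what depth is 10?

3

Path from 6 to 10: 6 – 9 – 14 – 10, which has 3 edges.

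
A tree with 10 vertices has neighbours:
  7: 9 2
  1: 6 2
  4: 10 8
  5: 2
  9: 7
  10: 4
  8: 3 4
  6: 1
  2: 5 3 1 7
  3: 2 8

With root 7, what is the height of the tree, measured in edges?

A deepest node is 10, reached by 7–2–3–8–4–10.
That path has 5 edges, so the height is 5.

5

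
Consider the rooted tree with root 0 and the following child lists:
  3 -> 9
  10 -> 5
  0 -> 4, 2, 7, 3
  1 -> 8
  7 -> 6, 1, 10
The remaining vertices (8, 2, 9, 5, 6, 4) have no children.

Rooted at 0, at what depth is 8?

3

Path from 0 to 8: 0 → 7 → 1 → 8, which has 3 edges.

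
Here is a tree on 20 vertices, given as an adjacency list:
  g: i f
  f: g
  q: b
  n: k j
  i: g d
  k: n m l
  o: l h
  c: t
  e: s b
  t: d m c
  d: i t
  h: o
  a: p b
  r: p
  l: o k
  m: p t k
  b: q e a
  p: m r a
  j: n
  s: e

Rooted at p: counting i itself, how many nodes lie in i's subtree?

3

The subtree rooted at i contains: i, g, f — 3 nodes.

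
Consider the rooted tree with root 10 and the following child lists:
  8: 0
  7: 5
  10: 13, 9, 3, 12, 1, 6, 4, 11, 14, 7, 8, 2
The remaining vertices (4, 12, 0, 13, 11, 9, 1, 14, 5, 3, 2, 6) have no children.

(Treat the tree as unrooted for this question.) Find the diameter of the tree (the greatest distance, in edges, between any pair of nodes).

BFS from 5 reaches 0 last, at distance 4; BFS from 0 confirms no node is farther.
Path: 5–7–10–8–0.

4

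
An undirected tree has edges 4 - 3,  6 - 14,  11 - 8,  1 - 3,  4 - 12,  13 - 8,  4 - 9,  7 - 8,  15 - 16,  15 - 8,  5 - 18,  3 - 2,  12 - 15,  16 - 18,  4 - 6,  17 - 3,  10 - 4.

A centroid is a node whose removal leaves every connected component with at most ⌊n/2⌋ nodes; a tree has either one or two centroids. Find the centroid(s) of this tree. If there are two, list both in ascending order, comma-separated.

4, 12

Removing 12 splits the tree into components of sizes 9, 8; the largest is 9 ≤ ⌊18/2⌋ = 9.
Its neighbour 4 also leaves a largest component of size 9, so both are centroids.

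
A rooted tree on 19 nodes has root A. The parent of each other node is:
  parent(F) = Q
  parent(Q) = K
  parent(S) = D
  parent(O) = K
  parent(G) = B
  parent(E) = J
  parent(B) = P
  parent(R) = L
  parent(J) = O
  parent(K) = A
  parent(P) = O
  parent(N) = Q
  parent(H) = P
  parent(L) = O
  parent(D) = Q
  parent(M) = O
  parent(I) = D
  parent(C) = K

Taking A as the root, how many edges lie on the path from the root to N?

3

A–K–Q–N — 3 edges.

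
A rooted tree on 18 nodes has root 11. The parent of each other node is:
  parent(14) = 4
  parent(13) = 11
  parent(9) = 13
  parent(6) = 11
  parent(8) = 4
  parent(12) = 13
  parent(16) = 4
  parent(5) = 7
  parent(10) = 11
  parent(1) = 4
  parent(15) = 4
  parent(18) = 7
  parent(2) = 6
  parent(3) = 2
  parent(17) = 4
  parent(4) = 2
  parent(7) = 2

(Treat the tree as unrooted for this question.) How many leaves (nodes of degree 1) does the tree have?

The leaves are 1, 3, 5, 8, 9, 10, 12, 14, 15, 16, 17, 18.
That is 12 leaves.

12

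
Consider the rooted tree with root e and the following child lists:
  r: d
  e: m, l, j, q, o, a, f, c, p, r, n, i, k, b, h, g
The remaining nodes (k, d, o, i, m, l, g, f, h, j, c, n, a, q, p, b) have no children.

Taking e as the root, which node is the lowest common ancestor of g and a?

g's ancestor chain is g, e and a's is a, e; they first meet at e.

e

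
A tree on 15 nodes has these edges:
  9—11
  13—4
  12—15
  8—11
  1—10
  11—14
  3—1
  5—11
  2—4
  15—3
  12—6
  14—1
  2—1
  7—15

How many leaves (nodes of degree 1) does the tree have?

The leaves are 5, 6, 7, 8, 9, 10, 13.
That is 7 leaves.

7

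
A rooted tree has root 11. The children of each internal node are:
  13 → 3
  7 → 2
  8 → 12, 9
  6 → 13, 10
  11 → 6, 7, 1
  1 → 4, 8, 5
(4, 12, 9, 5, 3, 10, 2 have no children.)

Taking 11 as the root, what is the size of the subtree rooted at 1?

6

The subtree rooted at 1 contains: 1, 8, 5, 4, 12, 9 — 6 nodes.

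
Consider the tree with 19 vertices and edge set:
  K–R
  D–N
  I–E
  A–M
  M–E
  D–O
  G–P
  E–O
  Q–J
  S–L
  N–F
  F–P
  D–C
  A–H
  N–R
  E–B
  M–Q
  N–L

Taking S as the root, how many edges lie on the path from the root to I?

Path from S to I: S–L–N–D–O–E–I, which has 6 edges.

6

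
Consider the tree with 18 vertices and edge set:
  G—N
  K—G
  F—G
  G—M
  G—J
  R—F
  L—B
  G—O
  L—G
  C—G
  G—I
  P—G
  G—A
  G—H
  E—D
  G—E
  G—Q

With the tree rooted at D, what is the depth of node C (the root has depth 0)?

3

Path from D to C: D → E → G → C, which has 3 edges.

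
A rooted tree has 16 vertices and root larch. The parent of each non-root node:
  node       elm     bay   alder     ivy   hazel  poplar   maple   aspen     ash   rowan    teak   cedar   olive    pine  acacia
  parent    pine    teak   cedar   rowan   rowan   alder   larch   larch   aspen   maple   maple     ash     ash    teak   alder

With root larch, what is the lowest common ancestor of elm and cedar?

larch

Path elm→root: elm pine teak maple larch; path cedar→root: cedar ash aspen larch.
First common node: larch.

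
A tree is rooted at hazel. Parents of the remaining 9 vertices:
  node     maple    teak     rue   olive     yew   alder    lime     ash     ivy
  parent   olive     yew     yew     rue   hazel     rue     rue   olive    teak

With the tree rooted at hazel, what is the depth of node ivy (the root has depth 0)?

3

Path from hazel to ivy: hazel → yew → teak → ivy, which has 3 edges.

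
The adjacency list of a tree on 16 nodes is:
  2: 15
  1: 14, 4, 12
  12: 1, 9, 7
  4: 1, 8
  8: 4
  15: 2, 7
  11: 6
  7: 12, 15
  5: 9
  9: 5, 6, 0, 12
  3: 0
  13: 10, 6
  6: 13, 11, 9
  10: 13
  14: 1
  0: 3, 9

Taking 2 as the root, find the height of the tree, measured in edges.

A deepest node is 10, reached by 2 – 15 – 7 – 12 – 9 – 6 – 13 – 10.
That path has 7 edges, so the height is 7.

7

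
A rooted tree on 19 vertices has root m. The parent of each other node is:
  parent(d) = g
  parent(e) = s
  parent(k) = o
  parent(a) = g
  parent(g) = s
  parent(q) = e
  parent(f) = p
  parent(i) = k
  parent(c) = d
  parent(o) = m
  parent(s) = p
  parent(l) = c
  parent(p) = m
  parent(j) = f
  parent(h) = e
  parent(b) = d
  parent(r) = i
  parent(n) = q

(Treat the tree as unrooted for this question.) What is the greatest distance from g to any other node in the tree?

The node farthest from g is r, via g – s – p – m – o – k – i – r — 7 edges.

7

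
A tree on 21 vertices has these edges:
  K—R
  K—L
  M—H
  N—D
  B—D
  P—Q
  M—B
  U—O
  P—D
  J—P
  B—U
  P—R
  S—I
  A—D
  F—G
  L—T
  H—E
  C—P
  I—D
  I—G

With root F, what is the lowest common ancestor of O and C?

D

Path O→root: O U B D I G F; path C→root: C P D I G F.
First common node: D.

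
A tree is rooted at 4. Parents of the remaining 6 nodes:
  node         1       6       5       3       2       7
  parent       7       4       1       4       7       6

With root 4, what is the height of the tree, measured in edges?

4

The longest root-to-leaf path is 4-6-7-1-5 (4 edges).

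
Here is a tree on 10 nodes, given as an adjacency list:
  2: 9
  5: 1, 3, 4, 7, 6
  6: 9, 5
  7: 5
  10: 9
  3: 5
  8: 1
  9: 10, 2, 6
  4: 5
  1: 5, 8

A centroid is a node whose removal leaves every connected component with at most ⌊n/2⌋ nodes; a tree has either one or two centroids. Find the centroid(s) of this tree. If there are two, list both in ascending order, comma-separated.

5

If 5 is removed the pieces have sizes 4, 2, 1, 1, 1, all ≤ ⌊10/2⌋ = 5.
Every other node leaves some component of size > 5, so the centroid is unique.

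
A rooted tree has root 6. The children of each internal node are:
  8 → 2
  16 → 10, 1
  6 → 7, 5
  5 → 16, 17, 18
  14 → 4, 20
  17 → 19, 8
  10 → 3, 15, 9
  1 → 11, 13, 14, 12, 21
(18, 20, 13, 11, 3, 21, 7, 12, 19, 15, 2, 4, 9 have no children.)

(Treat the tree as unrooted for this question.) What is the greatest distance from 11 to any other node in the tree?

A farthest node from 11 is 2.
The path 11-1-16-5-17-8-2 has 6 edges.

6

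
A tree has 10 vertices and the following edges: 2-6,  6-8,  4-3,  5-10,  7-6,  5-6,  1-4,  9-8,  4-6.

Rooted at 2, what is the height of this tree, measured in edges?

3

A deepest node is 1, reached by 2–6–4–1.
That path has 3 edges, so the height is 3.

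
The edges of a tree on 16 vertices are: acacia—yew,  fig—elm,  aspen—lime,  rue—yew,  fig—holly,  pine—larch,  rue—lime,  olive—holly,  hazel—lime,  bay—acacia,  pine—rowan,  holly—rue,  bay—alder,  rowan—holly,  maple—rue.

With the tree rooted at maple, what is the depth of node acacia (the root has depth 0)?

3

maple – rue – yew – acacia — 3 edges.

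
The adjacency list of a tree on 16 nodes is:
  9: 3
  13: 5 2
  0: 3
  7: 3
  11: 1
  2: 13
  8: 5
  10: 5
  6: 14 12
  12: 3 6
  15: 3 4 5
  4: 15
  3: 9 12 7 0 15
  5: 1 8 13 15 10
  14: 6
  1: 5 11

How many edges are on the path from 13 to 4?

3

The path is 13–5–15–4, which has 3 edges.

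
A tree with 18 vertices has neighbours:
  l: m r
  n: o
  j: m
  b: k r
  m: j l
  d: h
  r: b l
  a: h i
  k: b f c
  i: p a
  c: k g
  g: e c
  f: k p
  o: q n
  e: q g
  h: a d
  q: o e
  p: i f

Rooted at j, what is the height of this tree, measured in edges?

11

d sits deepest: j-m-l-r-b-k-f-p-i-a-h-d — 11 edges from the root.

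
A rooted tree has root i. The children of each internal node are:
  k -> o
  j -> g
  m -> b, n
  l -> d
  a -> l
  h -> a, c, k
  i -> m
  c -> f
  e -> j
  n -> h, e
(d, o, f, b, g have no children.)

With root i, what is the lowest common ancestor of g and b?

g's ancestor chain is g, j, e, n, m, i and b's is b, m, i; they first meet at m.

m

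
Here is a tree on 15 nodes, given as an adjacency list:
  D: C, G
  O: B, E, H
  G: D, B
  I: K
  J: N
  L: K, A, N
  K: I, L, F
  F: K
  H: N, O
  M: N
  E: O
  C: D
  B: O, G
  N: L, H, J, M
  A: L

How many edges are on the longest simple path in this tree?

9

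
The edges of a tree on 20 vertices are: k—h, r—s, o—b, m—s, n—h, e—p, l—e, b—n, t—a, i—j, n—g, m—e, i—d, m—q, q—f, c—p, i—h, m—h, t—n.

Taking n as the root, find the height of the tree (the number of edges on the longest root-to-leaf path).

5

The longest root-to-leaf path is n-h-m-e-p-c (5 edges).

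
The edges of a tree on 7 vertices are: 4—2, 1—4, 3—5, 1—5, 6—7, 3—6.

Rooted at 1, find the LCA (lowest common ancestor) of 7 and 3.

3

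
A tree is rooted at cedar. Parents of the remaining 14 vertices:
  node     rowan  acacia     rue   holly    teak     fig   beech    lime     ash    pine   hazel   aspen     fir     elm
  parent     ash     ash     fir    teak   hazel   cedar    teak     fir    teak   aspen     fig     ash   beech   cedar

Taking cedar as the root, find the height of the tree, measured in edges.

6

A deepest node is pine, reached by cedar-fig-hazel-teak-ash-aspen-pine.
That path has 6 edges, so the height is 6.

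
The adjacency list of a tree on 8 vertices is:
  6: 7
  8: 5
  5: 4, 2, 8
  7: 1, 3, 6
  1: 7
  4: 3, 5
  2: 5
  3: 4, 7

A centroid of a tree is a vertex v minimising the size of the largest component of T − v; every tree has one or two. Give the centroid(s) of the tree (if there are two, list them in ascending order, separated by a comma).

Removing 3 splits the tree into components of sizes 4, 3; the largest is 4 ≤ ⌊8/2⌋ = 4.
Its neighbour 4 also leaves a largest component of size 4, so both are centroids.

3, 4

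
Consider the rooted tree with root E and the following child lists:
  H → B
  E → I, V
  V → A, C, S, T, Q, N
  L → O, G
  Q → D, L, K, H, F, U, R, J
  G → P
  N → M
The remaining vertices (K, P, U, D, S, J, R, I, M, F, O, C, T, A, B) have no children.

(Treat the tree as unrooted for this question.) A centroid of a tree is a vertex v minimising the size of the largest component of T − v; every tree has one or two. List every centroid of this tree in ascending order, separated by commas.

Q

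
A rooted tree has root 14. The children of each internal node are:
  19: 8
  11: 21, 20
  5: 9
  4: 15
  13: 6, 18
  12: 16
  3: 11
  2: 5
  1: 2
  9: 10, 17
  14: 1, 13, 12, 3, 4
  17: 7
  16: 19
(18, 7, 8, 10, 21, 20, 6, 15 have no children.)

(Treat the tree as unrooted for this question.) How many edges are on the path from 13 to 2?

3

The path is 13 – 14 – 1 – 2, which has 3 edges.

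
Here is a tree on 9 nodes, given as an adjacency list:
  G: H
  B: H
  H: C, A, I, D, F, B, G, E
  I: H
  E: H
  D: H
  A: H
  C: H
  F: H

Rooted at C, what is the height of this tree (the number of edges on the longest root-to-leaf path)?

The longest root-to-leaf path is C-H-D (2 edges).

2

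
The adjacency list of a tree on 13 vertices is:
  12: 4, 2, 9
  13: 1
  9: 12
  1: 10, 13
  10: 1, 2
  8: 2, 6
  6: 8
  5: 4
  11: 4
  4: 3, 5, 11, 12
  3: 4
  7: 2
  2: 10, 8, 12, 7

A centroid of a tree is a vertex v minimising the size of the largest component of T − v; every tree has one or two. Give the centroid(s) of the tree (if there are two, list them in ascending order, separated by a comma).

2

Removing 2 splits the tree into components of sizes 6, 3, 2, 1; the largest is 6 ≤ ⌊13/2⌋ = 6.
No neighbour of 2 does as well, so 2 is the unique centroid.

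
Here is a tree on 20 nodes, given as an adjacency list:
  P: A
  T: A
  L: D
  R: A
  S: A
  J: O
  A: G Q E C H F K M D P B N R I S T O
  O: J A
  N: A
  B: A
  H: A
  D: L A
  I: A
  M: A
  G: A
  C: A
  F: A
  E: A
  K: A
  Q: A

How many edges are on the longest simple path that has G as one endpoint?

3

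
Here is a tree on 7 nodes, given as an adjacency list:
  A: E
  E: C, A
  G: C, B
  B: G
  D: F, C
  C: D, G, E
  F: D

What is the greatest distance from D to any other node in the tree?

3

A farthest node from D is A (B also at distance 3).
The path D–C–E–A has 3 edges.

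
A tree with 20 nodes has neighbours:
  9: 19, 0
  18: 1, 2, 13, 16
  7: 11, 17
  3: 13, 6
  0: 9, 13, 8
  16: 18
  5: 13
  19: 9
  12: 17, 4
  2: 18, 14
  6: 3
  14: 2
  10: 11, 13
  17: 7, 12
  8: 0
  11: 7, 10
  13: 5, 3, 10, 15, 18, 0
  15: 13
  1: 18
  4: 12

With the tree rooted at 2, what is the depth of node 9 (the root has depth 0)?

2–18–13–0–9 — 4 edges.

4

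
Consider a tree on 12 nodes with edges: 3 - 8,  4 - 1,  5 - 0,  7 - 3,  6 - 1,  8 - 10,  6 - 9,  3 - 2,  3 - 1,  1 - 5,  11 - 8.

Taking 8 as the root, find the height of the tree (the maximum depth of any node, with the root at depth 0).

4

0 sits deepest: 8-3-1-5-0 — 4 edges from the root.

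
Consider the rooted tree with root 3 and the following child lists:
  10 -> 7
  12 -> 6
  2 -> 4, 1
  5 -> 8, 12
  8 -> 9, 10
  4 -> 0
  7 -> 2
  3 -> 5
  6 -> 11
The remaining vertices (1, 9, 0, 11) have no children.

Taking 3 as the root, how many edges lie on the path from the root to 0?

7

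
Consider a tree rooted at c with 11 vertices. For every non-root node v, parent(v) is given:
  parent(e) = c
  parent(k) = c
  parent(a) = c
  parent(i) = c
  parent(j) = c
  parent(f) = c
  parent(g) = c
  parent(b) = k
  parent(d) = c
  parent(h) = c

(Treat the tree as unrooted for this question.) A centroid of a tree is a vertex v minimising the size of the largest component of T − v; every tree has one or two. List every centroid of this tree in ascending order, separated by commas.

c

If c is removed the pieces have sizes 2, 1, 1, 1, 1, 1, 1, 1, 1, all ≤ ⌊11/2⌋ = 5.
No neighbour of c does as well, so c is the unique centroid.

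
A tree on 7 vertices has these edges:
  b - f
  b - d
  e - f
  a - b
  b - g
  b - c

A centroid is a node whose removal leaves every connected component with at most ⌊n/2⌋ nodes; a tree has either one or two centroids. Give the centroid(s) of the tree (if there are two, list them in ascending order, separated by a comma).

b

If b is removed the pieces have sizes 2, 1, 1, 1, 1, all ≤ ⌊7/2⌋ = 3.
Every other node leaves some component of size > 3, so the centroid is unique.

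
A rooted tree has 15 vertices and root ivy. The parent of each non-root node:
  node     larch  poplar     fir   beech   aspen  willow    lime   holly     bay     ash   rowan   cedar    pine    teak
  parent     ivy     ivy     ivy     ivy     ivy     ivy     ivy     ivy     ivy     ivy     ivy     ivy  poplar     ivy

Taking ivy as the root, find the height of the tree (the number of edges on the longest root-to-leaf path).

2

pine sits deepest: ivy → poplar → pine — 2 edges from the root.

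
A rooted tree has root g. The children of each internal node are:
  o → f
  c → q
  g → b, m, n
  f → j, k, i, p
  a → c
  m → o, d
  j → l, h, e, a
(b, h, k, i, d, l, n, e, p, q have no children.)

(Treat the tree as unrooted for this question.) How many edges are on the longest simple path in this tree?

8

BFS from q reaches b last, at distance 8; BFS from b confirms no node is farther.
Path: q – c – a – j – f – o – m – g – b.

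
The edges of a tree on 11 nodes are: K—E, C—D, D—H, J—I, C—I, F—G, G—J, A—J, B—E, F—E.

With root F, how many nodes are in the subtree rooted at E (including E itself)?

3

E's subtree: {E, K, B}, size 3.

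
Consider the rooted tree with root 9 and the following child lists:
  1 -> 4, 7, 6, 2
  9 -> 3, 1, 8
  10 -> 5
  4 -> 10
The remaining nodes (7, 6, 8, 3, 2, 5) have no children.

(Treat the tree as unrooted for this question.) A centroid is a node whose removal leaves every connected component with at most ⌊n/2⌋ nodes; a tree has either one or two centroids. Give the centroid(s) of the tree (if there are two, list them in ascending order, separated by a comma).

1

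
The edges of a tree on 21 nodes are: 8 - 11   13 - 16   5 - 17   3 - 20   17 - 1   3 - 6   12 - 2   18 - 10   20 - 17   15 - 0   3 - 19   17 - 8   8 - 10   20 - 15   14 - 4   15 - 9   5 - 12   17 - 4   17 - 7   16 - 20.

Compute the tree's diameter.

BFS from 9 reaches 2 last, at distance 6; BFS from 2 confirms no node is farther.
Path: 9 - 15 - 20 - 17 - 5 - 12 - 2.

6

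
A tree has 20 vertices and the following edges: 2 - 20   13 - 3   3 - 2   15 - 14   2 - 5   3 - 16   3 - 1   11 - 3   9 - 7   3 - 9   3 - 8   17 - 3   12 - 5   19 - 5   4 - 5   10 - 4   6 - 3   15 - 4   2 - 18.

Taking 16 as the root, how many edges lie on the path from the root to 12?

Climbing from 12 to the root: 12–5–2–3–16. That's 4 steps.

4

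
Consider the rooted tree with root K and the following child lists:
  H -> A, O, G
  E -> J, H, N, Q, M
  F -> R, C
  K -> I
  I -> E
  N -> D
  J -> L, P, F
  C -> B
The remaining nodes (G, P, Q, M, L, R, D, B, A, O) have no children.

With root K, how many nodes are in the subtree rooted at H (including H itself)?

4

The subtree rooted at H contains: H, O, G, A — 4 nodes.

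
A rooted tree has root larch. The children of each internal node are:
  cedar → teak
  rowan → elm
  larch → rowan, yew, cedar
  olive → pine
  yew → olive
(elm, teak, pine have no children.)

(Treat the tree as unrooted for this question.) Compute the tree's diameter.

BFS from pine reaches elm last, at distance 5; BFS from elm confirms no node is farther.
Path: pine – olive – yew – larch – rowan – elm.

5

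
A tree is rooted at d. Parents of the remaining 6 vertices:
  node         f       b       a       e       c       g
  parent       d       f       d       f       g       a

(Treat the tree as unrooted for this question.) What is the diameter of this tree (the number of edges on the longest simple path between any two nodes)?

5

A longest path is e-f-d-a-g-c, with 5 edges.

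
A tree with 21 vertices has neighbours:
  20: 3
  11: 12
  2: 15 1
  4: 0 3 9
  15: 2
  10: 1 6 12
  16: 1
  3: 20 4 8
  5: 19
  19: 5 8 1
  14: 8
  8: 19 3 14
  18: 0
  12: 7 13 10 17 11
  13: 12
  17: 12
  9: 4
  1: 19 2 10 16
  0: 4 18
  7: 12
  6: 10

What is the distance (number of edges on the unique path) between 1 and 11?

The path is 1–10–12–11, which has 3 edges.

3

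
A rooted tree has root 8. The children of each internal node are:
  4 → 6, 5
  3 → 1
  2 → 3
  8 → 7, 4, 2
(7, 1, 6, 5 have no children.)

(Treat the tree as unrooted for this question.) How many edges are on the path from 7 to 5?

3

Walking from 7: 7 – 8 – 4 – 5. Length 3.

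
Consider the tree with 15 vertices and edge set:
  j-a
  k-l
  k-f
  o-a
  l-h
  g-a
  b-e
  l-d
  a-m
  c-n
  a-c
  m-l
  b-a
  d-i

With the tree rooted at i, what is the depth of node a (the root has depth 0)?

Path from i to a: i–d–l–m–a, which has 4 edges.

4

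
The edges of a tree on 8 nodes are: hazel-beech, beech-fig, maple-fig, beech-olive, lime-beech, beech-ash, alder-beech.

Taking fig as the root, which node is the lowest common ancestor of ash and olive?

Path ash→root: ash beech fig; path olive→root: olive beech fig.
First common node: beech.

beech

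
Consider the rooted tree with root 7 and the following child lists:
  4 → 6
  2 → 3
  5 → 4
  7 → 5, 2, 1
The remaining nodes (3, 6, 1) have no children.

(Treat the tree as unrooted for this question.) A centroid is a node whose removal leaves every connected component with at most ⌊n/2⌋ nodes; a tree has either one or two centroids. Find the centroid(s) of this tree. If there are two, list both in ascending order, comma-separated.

7

If 7 is removed the pieces have sizes 3, 2, 1, all ≤ ⌊7/2⌋ = 3.
No neighbour of 7 does as well, so 7 is the unique centroid.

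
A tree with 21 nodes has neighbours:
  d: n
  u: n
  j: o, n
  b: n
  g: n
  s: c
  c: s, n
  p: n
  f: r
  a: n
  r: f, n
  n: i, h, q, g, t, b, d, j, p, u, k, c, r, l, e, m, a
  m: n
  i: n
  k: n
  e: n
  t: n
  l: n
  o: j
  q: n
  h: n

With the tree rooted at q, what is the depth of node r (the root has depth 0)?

Climbing from r to the root: r → n → q. That's 2 steps.

2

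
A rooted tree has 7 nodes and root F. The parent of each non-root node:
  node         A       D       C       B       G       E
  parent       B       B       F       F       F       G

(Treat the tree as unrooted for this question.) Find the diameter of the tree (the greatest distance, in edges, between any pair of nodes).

A longest path is E - G - F - B - A, with 4 edges.

4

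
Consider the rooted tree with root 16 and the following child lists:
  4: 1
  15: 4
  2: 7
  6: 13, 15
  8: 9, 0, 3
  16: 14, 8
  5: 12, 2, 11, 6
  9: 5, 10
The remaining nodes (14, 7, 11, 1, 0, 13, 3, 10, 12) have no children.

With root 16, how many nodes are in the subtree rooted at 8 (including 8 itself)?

Descendants of 8 (including itself): 8, 9, 3, 0, 5, 10, 6, 2, 11, 12, 15, 13, 7, 4, 1. That's 15.

15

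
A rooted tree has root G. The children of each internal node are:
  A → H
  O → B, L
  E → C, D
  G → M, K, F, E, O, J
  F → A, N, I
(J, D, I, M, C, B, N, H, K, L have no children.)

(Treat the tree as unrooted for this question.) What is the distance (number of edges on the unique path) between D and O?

3

D - E - G - O: 3 edges.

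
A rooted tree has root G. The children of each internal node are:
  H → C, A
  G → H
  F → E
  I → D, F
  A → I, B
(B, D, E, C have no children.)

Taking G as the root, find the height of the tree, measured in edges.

E sits deepest: G–H–A–I–F–E — 5 edges from the root.

5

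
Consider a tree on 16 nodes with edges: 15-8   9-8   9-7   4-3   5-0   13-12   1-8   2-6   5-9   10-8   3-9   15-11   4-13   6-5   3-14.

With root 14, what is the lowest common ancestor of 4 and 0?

4's ancestor chain is 4, 3, 14 and 0's is 0, 5, 9, 3, 14; they first meet at 3.

3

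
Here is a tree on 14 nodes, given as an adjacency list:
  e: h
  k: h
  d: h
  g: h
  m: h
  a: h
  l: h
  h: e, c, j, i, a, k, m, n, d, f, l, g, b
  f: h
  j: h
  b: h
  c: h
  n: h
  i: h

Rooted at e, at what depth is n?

2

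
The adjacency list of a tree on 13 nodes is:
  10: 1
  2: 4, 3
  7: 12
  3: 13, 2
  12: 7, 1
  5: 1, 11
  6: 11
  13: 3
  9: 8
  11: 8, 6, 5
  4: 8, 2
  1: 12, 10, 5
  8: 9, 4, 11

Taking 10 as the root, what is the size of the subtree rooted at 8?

The subtree rooted at 8 contains: 8, 4, 9, 2, 3, 13 — 6 nodes.

6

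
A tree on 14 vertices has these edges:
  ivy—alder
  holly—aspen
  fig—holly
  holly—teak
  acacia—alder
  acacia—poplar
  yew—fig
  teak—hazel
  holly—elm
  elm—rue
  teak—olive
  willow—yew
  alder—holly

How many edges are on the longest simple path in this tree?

A longest path is willow-yew-fig-holly-alder-acacia-poplar, with 6 edges.

6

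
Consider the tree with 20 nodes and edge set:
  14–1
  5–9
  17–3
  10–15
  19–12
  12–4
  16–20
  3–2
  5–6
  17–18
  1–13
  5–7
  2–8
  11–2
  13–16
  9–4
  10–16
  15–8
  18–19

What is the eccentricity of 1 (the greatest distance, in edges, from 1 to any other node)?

15

A farthest node from 1 is 7 (6 also at distance 15).
The path 1–13–16–10–15–8–2–3–17–18–19–12–4–9–5–7 has 15 edges.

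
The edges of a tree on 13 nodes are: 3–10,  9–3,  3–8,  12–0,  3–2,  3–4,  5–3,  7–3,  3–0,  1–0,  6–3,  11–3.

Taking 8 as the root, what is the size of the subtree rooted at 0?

3

The subtree rooted at 0 contains: 0, 12, 1 — 3 nodes.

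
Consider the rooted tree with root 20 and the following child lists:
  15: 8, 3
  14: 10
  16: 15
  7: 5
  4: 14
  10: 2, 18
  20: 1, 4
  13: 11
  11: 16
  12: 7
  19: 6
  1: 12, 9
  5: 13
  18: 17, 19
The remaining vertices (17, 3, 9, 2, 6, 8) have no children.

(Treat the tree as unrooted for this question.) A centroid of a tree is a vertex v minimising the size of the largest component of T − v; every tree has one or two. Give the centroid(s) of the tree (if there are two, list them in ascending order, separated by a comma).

1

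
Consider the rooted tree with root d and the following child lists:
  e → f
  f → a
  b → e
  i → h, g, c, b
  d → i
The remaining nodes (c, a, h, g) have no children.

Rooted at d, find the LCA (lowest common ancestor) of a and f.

a's ancestor chain is a, f, e, b, i, d and f's is f, e, b, i, d; they first meet at f.

f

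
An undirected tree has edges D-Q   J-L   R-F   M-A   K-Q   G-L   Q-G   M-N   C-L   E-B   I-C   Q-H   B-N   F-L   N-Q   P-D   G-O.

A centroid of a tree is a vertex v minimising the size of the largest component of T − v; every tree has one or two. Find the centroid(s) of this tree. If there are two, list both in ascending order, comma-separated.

Removing Q splits the tree into components of sizes 8, 5, 2, 1, 1; the largest is 8 ≤ ⌊18/2⌋ = 9.
Every other node leaves some component of size > 9, so the centroid is unique.

Q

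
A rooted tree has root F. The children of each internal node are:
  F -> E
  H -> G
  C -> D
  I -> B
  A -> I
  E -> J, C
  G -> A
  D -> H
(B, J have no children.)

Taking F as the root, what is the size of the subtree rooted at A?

The subtree rooted at A contains: A, I, B — 3 nodes.

3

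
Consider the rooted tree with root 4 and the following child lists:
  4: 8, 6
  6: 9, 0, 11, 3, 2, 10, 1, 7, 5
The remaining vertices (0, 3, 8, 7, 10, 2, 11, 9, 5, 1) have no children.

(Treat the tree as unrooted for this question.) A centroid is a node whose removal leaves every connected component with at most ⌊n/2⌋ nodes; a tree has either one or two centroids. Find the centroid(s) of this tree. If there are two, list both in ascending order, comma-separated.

If 6 is removed the pieces have sizes 2, 1, 1, 1, 1, 1, 1, 1, 1, 1, all ≤ ⌊12/2⌋ = 6.
No neighbour of 6 does as well, so 6 is the unique centroid.

6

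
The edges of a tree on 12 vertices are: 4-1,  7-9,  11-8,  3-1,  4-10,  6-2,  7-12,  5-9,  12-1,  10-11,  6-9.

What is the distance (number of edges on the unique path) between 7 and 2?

3

7 - 9 - 6 - 2: 3 edges.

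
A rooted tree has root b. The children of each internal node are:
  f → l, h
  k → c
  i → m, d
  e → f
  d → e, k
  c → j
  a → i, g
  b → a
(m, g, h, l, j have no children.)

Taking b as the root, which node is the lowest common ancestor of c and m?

i

Path c→root: c k d i a b; path m→root: m i a b.
First common node: i.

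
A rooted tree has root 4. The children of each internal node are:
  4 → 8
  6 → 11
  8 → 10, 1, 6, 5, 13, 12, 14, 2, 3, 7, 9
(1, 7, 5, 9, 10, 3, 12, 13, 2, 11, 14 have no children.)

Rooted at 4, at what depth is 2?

2

4–8–2 — 2 edges.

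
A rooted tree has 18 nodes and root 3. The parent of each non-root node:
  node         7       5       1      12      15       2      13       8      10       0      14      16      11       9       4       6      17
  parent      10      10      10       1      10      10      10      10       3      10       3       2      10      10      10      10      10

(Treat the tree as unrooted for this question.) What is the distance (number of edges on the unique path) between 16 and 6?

3

The path is 16–2–10–6, which has 3 edges.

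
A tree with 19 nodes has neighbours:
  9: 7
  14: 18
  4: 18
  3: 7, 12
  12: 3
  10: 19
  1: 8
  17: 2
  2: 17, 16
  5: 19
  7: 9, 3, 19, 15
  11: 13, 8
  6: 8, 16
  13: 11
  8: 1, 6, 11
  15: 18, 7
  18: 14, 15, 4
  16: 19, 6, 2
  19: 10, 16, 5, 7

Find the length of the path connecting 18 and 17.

6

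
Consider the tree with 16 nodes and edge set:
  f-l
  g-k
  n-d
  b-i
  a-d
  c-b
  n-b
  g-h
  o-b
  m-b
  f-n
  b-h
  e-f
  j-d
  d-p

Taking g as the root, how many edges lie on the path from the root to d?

4

g–h–b–n–d — 4 edges.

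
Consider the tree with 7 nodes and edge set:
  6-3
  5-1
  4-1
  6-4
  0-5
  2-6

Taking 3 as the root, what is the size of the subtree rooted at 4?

4's subtree: {4, 1, 5, 0}, size 4.

4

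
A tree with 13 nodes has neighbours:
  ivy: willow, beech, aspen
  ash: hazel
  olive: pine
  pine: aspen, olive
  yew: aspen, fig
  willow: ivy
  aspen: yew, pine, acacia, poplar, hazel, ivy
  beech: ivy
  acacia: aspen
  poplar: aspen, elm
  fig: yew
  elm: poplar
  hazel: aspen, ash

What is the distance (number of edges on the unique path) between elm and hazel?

3

Walking from elm: elm - poplar - aspen - hazel. Length 3.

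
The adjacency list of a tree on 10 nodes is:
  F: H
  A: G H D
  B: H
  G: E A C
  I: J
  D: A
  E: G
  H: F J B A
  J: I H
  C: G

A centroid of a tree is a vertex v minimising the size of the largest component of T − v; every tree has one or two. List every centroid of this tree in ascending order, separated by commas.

If H is removed the pieces have sizes 5, 2, 1, 1, all ≤ ⌊10/2⌋ = 5.
Its neighbour A also leaves a largest component of size 5, so both are centroids.

A, H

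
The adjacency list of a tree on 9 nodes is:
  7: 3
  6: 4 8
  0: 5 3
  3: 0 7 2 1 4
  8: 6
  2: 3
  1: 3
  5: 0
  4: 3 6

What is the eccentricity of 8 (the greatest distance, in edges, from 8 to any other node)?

5

The node farthest from 8 is 5, via 8–6–4–3–0–5 — 5 edges.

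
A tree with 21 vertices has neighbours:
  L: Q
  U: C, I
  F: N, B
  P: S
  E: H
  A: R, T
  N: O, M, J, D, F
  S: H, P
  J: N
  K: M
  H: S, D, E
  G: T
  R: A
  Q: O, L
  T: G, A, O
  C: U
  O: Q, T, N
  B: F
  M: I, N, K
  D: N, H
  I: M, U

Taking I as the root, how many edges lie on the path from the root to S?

Path from I to S: I → M → N → D → H → S, which has 5 edges.

5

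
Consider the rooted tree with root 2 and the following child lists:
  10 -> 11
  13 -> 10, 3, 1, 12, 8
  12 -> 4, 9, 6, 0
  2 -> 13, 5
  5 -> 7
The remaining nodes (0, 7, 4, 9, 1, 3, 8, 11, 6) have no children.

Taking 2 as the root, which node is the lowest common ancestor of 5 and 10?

2

Ancestors of 5 (toward the root): 5, 2.
Ancestors of 10: 10, 13, 2.
The deepest node appearing in both lists is 2.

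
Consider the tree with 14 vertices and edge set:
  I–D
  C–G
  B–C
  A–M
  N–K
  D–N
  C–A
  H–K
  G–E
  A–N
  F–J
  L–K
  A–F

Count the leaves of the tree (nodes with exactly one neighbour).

7

Exactly 7 nodes have a single neighbour: B, E, H, I, J, L, M.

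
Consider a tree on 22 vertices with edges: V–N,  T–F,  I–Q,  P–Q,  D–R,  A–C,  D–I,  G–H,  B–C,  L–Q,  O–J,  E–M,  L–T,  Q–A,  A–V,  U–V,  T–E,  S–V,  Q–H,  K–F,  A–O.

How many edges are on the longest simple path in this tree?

7

BFS from K reaches S last, at distance 7; BFS from S confirms no node is farther.
Path: K – F – T – L – Q – A – V – S.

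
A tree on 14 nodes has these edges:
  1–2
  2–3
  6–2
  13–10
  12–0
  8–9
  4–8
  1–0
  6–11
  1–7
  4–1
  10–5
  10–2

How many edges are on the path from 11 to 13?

4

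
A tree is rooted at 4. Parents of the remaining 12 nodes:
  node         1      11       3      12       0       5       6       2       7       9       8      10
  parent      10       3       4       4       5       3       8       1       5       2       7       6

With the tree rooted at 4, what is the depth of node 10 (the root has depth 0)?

6

4 → 3 → 5 → 7 → 8 → 6 → 10 — 6 edges.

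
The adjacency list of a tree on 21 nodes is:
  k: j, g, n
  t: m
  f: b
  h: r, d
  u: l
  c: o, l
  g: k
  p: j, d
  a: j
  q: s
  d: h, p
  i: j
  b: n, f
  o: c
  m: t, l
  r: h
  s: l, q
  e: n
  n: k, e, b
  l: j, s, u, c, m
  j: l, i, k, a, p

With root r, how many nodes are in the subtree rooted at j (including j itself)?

17

Descendants of j (including itself): j, k, l, i, a, n, g, s, m, c, u, e, b, q, t, o, f. That's 17.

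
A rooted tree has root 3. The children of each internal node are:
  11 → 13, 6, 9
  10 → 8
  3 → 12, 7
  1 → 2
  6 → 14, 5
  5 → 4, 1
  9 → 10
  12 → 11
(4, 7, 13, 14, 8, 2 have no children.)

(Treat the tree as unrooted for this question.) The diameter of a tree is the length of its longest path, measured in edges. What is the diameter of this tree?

7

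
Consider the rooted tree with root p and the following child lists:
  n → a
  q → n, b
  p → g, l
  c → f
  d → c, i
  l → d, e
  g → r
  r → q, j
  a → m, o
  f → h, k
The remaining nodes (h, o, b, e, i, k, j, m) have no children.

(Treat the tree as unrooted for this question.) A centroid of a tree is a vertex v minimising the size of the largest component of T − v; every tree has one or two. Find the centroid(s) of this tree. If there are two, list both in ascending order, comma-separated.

Delete g: the remaining components have sizes 9, 8. Max 9 ≤ 9, so g is a centroid.
Its neighbour p also leaves a largest component of size 9, so both are centroids.

g, p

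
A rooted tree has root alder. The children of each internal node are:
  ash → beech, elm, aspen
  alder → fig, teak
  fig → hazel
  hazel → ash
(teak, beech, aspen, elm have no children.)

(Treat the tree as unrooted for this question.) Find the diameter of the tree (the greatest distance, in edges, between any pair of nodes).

5

BFS from beech reaches teak last, at distance 5; BFS from teak confirms no node is farther.
Path: beech – ash – hazel – fig – alder – teak.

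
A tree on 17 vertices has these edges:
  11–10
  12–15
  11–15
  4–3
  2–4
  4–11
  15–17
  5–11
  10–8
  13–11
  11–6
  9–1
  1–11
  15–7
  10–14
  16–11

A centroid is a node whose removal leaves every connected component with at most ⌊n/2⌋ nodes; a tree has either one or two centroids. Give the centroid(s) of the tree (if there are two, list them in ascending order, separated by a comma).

Delete 11: the remaining components have sizes 4, 3, 3, 2, 1, 1, 1, 1. Max 4 ≤ 8, so 11 is a centroid.
No neighbour of 11 does as well, so 11 is the unique centroid.

11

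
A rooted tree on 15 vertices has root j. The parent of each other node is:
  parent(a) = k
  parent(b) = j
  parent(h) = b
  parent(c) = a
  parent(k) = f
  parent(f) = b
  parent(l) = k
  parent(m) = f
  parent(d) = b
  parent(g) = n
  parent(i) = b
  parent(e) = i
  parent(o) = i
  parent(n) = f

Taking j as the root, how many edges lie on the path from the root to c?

5

Climbing from c to the root: c – a – k – f – b – j. That's 5 steps.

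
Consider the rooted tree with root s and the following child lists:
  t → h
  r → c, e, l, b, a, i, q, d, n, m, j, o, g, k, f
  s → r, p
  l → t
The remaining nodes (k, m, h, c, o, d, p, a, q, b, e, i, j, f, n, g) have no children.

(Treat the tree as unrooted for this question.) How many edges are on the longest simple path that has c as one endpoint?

A farthest node from c is h.
The path c–r–l–t–h has 4 edges.

4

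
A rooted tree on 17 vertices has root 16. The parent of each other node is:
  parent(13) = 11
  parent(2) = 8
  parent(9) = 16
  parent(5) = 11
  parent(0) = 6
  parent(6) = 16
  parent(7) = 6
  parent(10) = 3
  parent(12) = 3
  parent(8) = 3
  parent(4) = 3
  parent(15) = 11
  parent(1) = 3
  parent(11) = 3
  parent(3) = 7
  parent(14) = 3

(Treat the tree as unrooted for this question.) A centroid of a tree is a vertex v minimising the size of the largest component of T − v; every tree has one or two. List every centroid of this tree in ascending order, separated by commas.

3

If 3 is removed the pieces have sizes 5, 4, 2, 1, 1, 1, 1, 1, all ≤ ⌊17/2⌋ = 8.
Every other node leaves some component of size > 8, so the centroid is unique.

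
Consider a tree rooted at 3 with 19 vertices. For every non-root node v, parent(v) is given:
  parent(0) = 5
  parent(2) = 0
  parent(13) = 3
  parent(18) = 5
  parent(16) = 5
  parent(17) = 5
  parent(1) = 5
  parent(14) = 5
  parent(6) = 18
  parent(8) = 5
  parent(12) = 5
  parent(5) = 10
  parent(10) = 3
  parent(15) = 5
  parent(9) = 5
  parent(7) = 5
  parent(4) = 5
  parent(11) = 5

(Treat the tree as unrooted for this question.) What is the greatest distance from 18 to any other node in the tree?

4

Distances from 18 peak at 4, attained at 13.
18 – 5 – 10 – 3 – 13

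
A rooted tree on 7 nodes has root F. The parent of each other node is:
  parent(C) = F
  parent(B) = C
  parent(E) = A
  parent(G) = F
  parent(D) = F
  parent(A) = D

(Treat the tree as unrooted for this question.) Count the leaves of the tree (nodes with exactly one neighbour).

Degree-1 nodes: B, E, G — 3 of them.

3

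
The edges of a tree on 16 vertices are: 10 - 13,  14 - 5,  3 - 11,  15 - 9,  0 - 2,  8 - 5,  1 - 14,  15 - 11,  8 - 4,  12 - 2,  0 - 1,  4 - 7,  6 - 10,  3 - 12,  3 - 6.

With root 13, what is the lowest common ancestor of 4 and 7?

4

4's ancestor chain is 4, 8, 5, 14, 1, 0, 2, 12, 3, 6, 10, 13 and 7's is 7, 4, 8, 5, 14, 1, 0, 2, 12, 3, 6, 10, 13; they first meet at 4.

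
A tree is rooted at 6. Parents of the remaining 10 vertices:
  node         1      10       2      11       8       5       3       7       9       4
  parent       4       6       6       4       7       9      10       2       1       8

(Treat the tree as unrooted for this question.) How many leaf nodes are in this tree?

Degree-1 nodes: 3, 5, 11 — 3 of them.

3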